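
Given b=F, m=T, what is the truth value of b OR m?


Disjunction is false only when both operands are false.
Substitute: b=F, m=T.
F OR T evaluates to T.

T


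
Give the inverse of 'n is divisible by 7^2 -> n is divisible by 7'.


The inverse of (P → Q) is (¬P → ¬Q). It is equivalent to the converse, not to the original.
Here P = 'n is divisible by 7^2' and Q = 'n is divisible by 7'.

If not (n is divisible by 7^2), then not (n is divisible by 7).


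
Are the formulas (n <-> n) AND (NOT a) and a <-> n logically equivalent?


Compare truth tables:
a | n | φ | ψ
-------------
F | F | T | T
T | F | F | F
F | T | T | F
T | T | F | T
They differ at row 3 (a=F, n=T): φ=T but ψ=F.

No, they are not logically equivalent.


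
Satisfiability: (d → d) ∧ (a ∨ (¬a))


Search for a satisfying assignment over {a, d}.
Try a=F, d=F: the formula evaluates to T.
A satisfying assignment exists.

Satisfiable.


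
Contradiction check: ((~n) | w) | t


Truth table over {n, t, w}:
n | t | w | φ
-------------
False | False | False | True
True | False | False | False
False | True | False | True
True | True | False | True
False | False | True | True
True | False | True | True
False | True | True | True
True | True | True | True
Satisfying assignment at row 1: n=False, t=False, w=False gives True.

No, it is not a contradiction.


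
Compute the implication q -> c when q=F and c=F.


Implication is false only when antecedent is true and consequent is false.
Substitute: q=F, c=F.
F -> F evaluates to T.

T


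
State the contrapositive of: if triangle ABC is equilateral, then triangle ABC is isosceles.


The contrapositive of (P → Q) is (¬Q → ¬P); it is logically equivalent to the original.
Here P = 'triangle ABC is equilateral' and Q = 'triangle ABC is isosceles'.

If not (triangle ABC is isosceles), then not (triangle ABC is equilateral).


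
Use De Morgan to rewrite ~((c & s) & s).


De Morgan: the negation of a conjunction is the disjunction of the negations.
Distribute ~ across &, flipping it to |, and negate each literal.

((~c) | (~s)) | (~s)


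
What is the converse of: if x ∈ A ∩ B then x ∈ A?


The converse of (P → Q) is (Q → P). It is not in general equivalent to the original.
Here P = 'x ∈ A ∩ B' and Q = 'x ∈ A'.

If x ∈ A, then x ∈ A ∩ B.


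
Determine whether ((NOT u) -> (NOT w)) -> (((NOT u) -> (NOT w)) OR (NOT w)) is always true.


Build the truth table over {u, w}:
u | w | φ
---------
F | F | T
T | F | T
F | T | T
T | T | T
Every row evaluates to true.

Yes, it is a tautology.


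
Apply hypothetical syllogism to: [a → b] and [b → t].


Hypothetical syllogism: from (P → Q) and (Q → R), infer (P → R).
Chain the two implications through the shared middle term 'b'.

a → t


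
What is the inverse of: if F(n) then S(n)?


The inverse of (P → Q) is (¬P → ¬Q). It is equivalent to the converse, not to the original.
Here P = 'F(n)' and Q = 'S(n)'.

If not (F(n)), then not (S(n)).


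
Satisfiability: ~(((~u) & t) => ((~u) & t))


Check all 4 assignments over {t, u}:
t | u | φ
---------
False | False | False
True | False | False
False | True | False
True | True | False
No assignment makes the formula true.

Unsatisfiable.


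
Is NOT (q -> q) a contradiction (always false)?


Truth table over {q}:
q | φ
-----
F | F
T | F
Every row is false.

Yes, it is a contradiction.


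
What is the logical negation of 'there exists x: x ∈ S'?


¬(for all x: φ) = there exists x: ¬φ, and ¬(there exists x: φ) = for all x: ¬φ.
Apply to the existential statement.

for all x: NOT(x ∈ S)


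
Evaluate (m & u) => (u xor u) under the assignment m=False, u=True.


Substitute m=False, u=True:
m & u = False & True = False
u xor u = True xor True = False
(m & u) => (u xor u) = False => False = True

True


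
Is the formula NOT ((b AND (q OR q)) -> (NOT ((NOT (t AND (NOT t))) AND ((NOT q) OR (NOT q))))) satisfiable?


Check all 8 assignments over {b, q, t}:
b | q | t | φ
-------------
F | F | F | F
T | F | F | F
F | T | F | F
T | T | F | F
F | F | T | F
T | F | T | F
F | T | T | F
T | T | T | F
No assignment makes the formula true.

Unsatisfiable.


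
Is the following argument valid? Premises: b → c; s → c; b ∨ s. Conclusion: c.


This matches the form of proof by cases: the conclusion follows in every model of the premises.

Valid.


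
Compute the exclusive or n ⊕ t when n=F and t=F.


Exclusive or is true when exactly one operand is true.
Substitute: n=F, t=F.
F ⊕ F evaluates to F.

F


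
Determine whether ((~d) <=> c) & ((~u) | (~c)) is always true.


Build the truth table over {c, d, u}:
c | d | u | φ
-------------
False | False | False | False
True | False | False | True
False | True | False | True
True | True | False | False
False | False | True | False
True | False | True | False
False | True | True | True
True | True | True | False
Counterexample at row 1: with c=False, d=False, u=False, the formula is False.

No, it is not a tautology.


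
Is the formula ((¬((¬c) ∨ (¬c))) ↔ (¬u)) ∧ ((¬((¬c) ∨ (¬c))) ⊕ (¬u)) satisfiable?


Check all 4 assignments over {c, u}:
c | u | φ
---------
F | F | F
T | F | F
F | T | F
T | T | F
No assignment makes the formula true.

Unsatisfiable.


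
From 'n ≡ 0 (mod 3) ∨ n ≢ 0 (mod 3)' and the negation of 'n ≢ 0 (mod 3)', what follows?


Disjunctive syllogism: from (P ∨ Q) and ¬P, infer Q.
One disjunct, 'n ≢ 0 (mod 3)', is ruled out; the other must hold.

n ≡ 0 (mod 3)


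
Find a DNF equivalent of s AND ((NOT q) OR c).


Step 1: Distribute ∧ over ∨: s ∧ ((¬q) ∨ c) = (s ∧ (¬q)) ∨ (s ∧ c).

(s AND (NOT q)) OR (s AND c)


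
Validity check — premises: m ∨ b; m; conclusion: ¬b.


This is affirming a disjunct (fallacy). There exist truth assignments where the premises are all true but the conclusion is false.

Invalid.


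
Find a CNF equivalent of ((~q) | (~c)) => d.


Step 1: Rewrite as ¬((¬q) ∨ (¬c)) ∨ d = (¬(¬q) ∧ ¬(¬c)) ∨ d.
Step 2: Distribute ∨ over ∧.
Step 3: Eliminate any double negations (¬¬X = X).

(q | d) & (c | d)


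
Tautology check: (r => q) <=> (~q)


Build the truth table over {q, r}:
q | r | φ
---------
False | False | True
True | False | False
False | True | False
True | True | False
Counterexample at row 2: with q=True, r=False, the formula is False.

No, it is not a tautology.


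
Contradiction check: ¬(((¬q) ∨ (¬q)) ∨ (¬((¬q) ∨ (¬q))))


Truth table over {q}:
q | φ
-----
F | F
T | F
Every row is false.

Yes, it is a contradiction.


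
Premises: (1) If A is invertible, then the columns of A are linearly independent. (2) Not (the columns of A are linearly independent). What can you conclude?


Modus tollens: from (P → Q) and ¬Q, infer ¬P.
Q = 'the columns of A are linearly independent' is denied; since P → Q, P must also fail.

Not (A is invertible).


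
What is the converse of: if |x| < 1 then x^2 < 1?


The converse of (P → Q) is (Q → P). It is not in general equivalent to the original.
Here P = '|x| < 1' and Q = 'x^2 < 1'.

If x^2 < 1, then |x| < 1.


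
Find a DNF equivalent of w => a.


Step 1: Rewrite w → a as ¬w ∨ a.

(~w) | a


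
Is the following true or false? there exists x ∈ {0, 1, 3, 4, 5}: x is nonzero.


Evaluate the predicate on each element: 0:F, 1:T, 3:T, 4:T, 5:T.
Witness x = 1 satisfies the predicate.

T


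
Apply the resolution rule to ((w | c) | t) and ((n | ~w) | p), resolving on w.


The clauses contain complementary literals w and ~w.
Resolution eliminates this pair and disjoins the remaining literals (merging duplicates).

(((t | c) | p) | n)


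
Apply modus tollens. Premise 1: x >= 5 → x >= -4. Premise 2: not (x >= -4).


Modus tollens: from (P → Q) and ¬Q, infer ¬P.
Q = 'x >= -4' is denied; since P → Q, P must also fail.

Not (x >= 5).


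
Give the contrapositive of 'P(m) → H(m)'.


The contrapositive of (P → Q) is (¬Q → ¬P); it is logically equivalent to the original.
Here P = 'P(m)' and Q = 'H(m)'.

If not (H(m)), then not (P(m)).


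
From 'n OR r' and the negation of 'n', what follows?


Disjunctive syllogism: from (P ∨ Q) and ¬P, infer Q.
One disjunct, 'n', is ruled out; the other must hold.

r


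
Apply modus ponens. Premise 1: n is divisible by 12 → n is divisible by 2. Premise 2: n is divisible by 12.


Modus ponens: from (P → Q) and P, infer Q.
P = 'n is divisible by 12' is asserted, and P → Q holds, so Q follows.

n is divisible by 2.


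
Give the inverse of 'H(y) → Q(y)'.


The inverse of (P → Q) is (¬P → ¬Q). It is equivalent to the converse, not to the original.
Here P = 'H(y)' and Q = 'Q(y)'.

If not (H(y)), then not (Q(y)).


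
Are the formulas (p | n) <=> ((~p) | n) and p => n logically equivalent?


Compare truth tables:
n | p | φ | ψ
-------------
False | False | False | True
True | False | True | True
False | True | False | False
True | True | True | True
They differ at row 1 (n=False, p=False): φ=False but ψ=True.

No, they are not logically equivalent.


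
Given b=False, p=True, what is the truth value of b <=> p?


Biconditional is true when both operands have the same truth value.
Substitute: b=False, p=True.
False <=> True evaluates to False.

False


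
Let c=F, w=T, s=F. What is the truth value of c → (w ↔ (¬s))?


Substitute c=F, w=T, s=F:
¬s = T
w ↔ (¬s) = T ↔ T = T
c → (w ↔ (¬s)) = F → T = T

T


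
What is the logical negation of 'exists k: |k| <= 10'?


¬(forall x: φ) = exists x: ¬φ, and ¬(exists x: φ) = forall x: ¬φ.
Apply to the existential statement.

forall k: ~(|k| <= 10)


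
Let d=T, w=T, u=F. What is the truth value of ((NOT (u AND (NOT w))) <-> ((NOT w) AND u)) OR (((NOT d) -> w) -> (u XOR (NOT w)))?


Substitute d=T, w=T, u=F:
… (earlier sub-steps elided)
NOT (u AND (NOT w)) = T
NOT w = F
(NOT w) AND u = F AND F = F
(NOT (u AND (NOT w))) <-> ((NOT w) AND u) = T <-> F = F
NOT d = F
(NOT d) -> w = F -> T = T
NOT w = F
u XOR (NOT w) = F XOR F = F
((NOT d) -> w) -> (u XOR (NOT w)) = T -> F = F
((NOT (u AND (NOT w))) <-> ((NOT w) AND u)) OR (((NOT d) -> w) -> (u XOR (NOT w))) = F OR F = F

F


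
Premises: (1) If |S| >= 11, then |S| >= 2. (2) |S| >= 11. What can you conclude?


Modus ponens: from (P → Q) and P, infer Q.
P = '|S| >= 11' is asserted, and P → Q holds, so Q follows.

|S| >= 2.


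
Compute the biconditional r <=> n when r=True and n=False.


Biconditional is true when both operands have the same truth value.
Substitute: r=True, n=False.
True <=> False evaluates to False.

False


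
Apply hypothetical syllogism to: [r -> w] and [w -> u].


Hypothetical syllogism: from (P → Q) and (Q → R), infer (P → R).
Chain the two implications through the shared middle term 'w'.

r -> u


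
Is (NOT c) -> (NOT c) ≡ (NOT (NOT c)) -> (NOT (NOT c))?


Compare truth tables:
c | φ | ψ
---------
F | T | T
T | T | T
The columns φ and ψ agree on every row.

Yes, they are logically equivalent.


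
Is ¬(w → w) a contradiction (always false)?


Truth table over {w}:
w | φ
-----
F | F
T | F
Every row is false.

Yes, it is a contradiction.


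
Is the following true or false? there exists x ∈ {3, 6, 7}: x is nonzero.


Evaluate the predicate on each element: 3:T, 6:T, 7:T.
Witness x = 3 satisfies the predicate.

T


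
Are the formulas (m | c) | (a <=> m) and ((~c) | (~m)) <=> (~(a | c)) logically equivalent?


Compare truth tables:
a | c | m | φ | ψ
-----------------
False | False | False | True | True
True | False | False | False | False
False | True | False | True | False
True | True | False | True | False
False | False | True | True | True
True | False | True | True | False
False | True | True | True | True
True | True | True | True | True
They differ at row 3 (a=False, c=True, m=False): φ=True but ψ=False.

No, they are not logically equivalent.


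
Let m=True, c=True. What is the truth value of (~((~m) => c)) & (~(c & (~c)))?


Substitute m=True, c=True:
~m = False
(~m) => c = False => True = True
~((~m) => c) = False
~c = False
c & (~c) = True & False = False
~(c & (~c)) = True
(~((~m) => c)) & (~(c & (~c))) = False & True = False

False


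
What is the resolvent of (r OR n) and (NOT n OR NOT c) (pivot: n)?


The clauses contain complementary literals n and NOTn.
Resolution eliminates this pair and disjoins the remaining literals (merging duplicates).

(r OR NOT c)


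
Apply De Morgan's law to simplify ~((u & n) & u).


De Morgan: the negation of a conjunction is the disjunction of the negations.
Distribute ~ across &, flipping it to |, and negate each literal.

((~u) | (~n)) | (~u)


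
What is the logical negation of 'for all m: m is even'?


¬(for all x: φ) = there exists x: ¬φ, and ¬(there exists x: φ) = for all x: ¬φ.
Apply to the universal statement.

there exists m: NOT(m is even)


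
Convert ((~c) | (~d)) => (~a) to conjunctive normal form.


Step 1: Rewrite as ¬((¬c) ∨ (¬d)) ∨ (¬a) = (¬(¬c) ∧ ¬(¬d)) ∨ (¬a).
Step 2: Distribute ∨ over ∧.
Step 3: Eliminate any double negations (¬¬X = X).

(c | (~a)) & (d | (~a))


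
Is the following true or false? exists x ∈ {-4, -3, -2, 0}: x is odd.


Evaluate the predicate on each element: -4:False, -3:True, -2:False, 0:False.
Witness x = -3 satisfies the predicate.

True


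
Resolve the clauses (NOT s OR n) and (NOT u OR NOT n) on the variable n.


The clauses contain complementary literals n and NOTn.
Resolution eliminates this pair and disjoins the remaining literals (merging duplicates).

(NOT s OR NOT u)


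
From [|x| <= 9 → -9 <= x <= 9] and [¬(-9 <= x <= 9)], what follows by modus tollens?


Modus tollens: from (P → Q) and ¬Q, infer ¬P.
Q = '-9 <= x <= 9' is denied; since P → Q, P must also fail.

Not (|x| <= 9).


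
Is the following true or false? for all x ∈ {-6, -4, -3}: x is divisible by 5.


Evaluate the predicate on each element: -6:F, -4:F, -3:F.
Counterexample x = -6 fails the predicate.

F


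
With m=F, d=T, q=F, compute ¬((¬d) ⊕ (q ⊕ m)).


Substitute m=F, d=T, q=F:
¬d = F
q ⊕ m = F ⊕ F = F
(¬d) ⊕ (q ⊕ m) = F ⊕ F = F
¬((¬d) ⊕ (q ⊕ m)) = T

T


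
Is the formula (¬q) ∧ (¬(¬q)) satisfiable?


Check all 2 assignments over {q}:
q | φ
-----
F | F
T | F
No assignment makes the formula true.

Unsatisfiable.


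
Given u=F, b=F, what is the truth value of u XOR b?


Exclusive or is true when exactly one operand is true.
Substitute: u=F, b=F.
F XOR F evaluates to F.

F


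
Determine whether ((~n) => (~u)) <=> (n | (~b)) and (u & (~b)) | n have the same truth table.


Compare truth tables:
b | n | u | φ | ψ
-----------------
False | False | False | True | False
True | False | False | False | False
False | True | False | True | True
True | True | False | True | True
False | False | True | False | True
True | False | True | True | False
False | True | True | True | True
True | True | True | True | True
They differ at row 1 (b=False, n=False, u=False): φ=True but ψ=False.

No, they are not logically equivalent.


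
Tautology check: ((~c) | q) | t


Build the truth table over {c, q, t}:
c | q | t | φ
-------------
False | False | False | True
True | False | False | False
False | True | False | True
True | True | False | True
False | False | True | True
True | False | True | True
False | True | True | True
True | True | True | True
Counterexample at row 2: with c=True, q=False, t=False, the formula is False.

No, it is not a tautology.


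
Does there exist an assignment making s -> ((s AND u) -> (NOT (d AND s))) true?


Search for a satisfying assignment over {d, s, u}.
Try d=F, s=F, u=F: the formula evaluates to T.
A satisfying assignment exists.

Satisfiable.


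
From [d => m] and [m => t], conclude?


Hypothetical syllogism: from (P → Q) and (Q → R), infer (P → R).
Chain the two implications through the shared middle term 'm'.

d => t


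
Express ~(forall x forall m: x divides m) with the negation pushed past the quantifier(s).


Negation flips each quantifier (∀↔∃) and negates the inner predicate.
¬(forall x forall m: φ) = exists x exists m: ¬φ.

exists x exists m: ~(x divides m)


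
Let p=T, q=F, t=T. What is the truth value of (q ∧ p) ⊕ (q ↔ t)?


Substitute p=T, q=F, t=T:
q ∧ p = F ∧ T = F
q ↔ t = F ↔ T = F
(q ∧ p) ⊕ (q ↔ t) = F ⊕ F = F

F


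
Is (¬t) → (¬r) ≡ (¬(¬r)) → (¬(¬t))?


Compare truth tables:
r | t | φ | ψ
-------------
F | F | T | T
T | F | F | F
F | T | T | T
T | T | T | T
The columns φ and ψ agree on every row.

Yes, they are logically equivalent.


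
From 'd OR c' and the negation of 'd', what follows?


Disjunctive syllogism: from (P ∨ Q) and ¬P, infer Q.
One disjunct, 'd', is ruled out; the other must hold.

c


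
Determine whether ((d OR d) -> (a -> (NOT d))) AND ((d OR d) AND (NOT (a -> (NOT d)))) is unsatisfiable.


Truth table over {a, d}:
a | d | φ
---------
F | F | F
T | F | F
F | T | F
T | T | F
Every row is false.

Yes, it is a contradiction.


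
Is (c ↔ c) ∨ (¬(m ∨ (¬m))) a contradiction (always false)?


Truth table over {c, m}:
c | m | φ
---------
F | F | T
T | F | T
F | T | T
T | T | T
Satisfying assignment at row 1: c=F, m=F gives T.

No, it is not a contradiction.


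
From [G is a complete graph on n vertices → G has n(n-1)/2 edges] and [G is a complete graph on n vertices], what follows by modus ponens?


Modus ponens: from (P → Q) and P, infer Q.
P = 'G is a complete graph on n vertices' is asserted, and P → Q holds, so Q follows.

G has n(n-1)/2 edges.


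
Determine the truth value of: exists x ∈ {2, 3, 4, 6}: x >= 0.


Evaluate the predicate on each element: 2:True, 3:True, 4:True, 6:True.
Witness x = 2 satisfies the predicate.

True


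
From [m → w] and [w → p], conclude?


Hypothetical syllogism: from (P → Q) and (Q → R), infer (P → R).
Chain the two implications through the shared middle term 'w'.

m → p


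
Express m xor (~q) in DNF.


Step 1: m ⊕ (¬q) is true exactly when they disagree: (m ∧ ¬(¬q)) ∨ (¬m ∧ (¬q)).
Step 2: Eliminate any double negations (¬¬X = X).

(m & q) | ((~m) & (~q))


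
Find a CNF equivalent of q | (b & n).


Step 1: Distribute ∨ over ∧: q ∨ (b ∧ n) = (q ∨ b) ∧ (q ∨ n).

(q | b) & (q | n)


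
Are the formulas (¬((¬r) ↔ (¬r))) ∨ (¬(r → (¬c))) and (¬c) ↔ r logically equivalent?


Compare truth tables:
c | r | φ | ψ
-------------
F | F | F | F
T | F | F | T
F | T | F | T
T | T | T | F
They differ at row 2 (c=T, r=F): φ=F but ψ=T.

No, they are not logically equivalent.


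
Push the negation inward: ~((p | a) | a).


De Morgan: the negation of a disjunction is the conjunction of the negations.
Distribute ~ across |, flipping it to &, and negate each literal.

((~p) & (~a)) & (~a)


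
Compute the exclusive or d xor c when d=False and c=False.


Exclusive or is true when exactly one operand is true.
Substitute: d=False, c=False.
False xor False evaluates to False.

False


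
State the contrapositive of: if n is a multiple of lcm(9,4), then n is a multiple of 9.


The contrapositive of (P → Q) is (¬Q → ¬P); it is logically equivalent to the original.
Here P = 'n is a multiple of lcm(9,4)' and Q = 'n is a multiple of 9'.

If not (n is a multiple of 9), then not (n is a multiple of lcm(9,4)).


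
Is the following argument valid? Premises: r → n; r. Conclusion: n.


This matches the form of modus ponens: the conclusion follows in every model of the premises.

Valid.


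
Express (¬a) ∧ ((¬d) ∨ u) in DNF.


Step 1: Distribute ∧ over ∨: (¬a) ∧ ((¬d) ∨ u) = ((¬a) ∧ (¬d)) ∨ ((¬a) ∧ u).

((¬a) ∧ (¬d)) ∨ ((¬a) ∧ u)


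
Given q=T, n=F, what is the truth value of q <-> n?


Biconditional is true when both operands have the same truth value.
Substitute: q=T, n=F.
T <-> F evaluates to F.

F


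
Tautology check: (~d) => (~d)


Build the truth table over {d}:
d | φ
-----
False | True
True | True
Every row evaluates to true.

Yes, it is a tautology.


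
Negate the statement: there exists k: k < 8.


¬(for all x: φ) = there exists x: ¬φ, and ¬(there exists x: φ) = for all x: ¬φ.
Apply to the existential statement.

for all k: NOT(k < 8)


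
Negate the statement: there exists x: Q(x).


¬(for all x: φ) = there exists x: ¬φ, and ¬(there exists x: φ) = for all x: ¬φ.
Apply to the existential statement.

for all x: NOT(Q(x))


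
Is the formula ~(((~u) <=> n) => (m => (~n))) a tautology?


Build the truth table over {m, n, u}:
m | n | u | φ
-------------
False | False | False | False
True | False | False | False
False | True | False | False
True | True | False | True
False | False | True | False
True | False | True | False
False | True | True | False
True | True | True | False
Counterexample at row 1: with m=False, n=False, u=False, the formula is False.

No, it is not a tautology.


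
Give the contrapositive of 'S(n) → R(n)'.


The contrapositive of (P → Q) is (¬Q → ¬P); it is logically equivalent to the original.
Here P = 'S(n)' and Q = 'R(n)'.

If not (R(n)), then not (S(n)).


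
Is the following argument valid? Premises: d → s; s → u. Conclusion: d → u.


This matches the form of hypothetical syllogism: the conclusion follows in every model of the premises.

Valid.


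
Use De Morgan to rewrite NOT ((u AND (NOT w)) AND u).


De Morgan: the negation of a conjunction is the disjunction of the negations.
Distribute NOT across AND, flipping it to OR, and negate each literal.

((NOT u) OR w) OR (NOT u)


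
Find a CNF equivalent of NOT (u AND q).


Step 1: Apply De Morgan: ¬(u ∧ q) = ¬u ∨ ¬q.

(NOT u) OR (NOT q)


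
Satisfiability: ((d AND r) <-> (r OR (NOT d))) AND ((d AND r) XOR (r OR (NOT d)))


Check all 4 assignments over {d, r}:
d | r | φ
---------
F | F | F
T | F | F
F | T | F
T | T | F
No assignment makes the formula true.

Unsatisfiable.


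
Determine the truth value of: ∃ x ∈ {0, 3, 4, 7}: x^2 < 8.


Evaluate the predicate on each element: 0:T, 3:F, 4:F, 7:F.
Witness x = 0 satisfies the predicate.

T


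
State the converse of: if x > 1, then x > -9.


The converse of (P → Q) is (Q → P). It is not in general equivalent to the original.
Here P = 'x > 1' and Q = 'x > -9'.

If x > -9, then x > 1.


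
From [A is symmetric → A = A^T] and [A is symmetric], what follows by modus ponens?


Modus ponens: from (P → Q) and P, infer Q.
P = 'A is symmetric' is asserted, and P → Q holds, so Q follows.

A = A^T.


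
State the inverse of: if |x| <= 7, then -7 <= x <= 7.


The inverse of (P → Q) is (¬P → ¬Q). It is equivalent to the converse, not to the original.
Here P = '|x| <= 7' and Q = '-7 <= x <= 7'.

If not (|x| <= 7), then not (-7 <= x <= 7).


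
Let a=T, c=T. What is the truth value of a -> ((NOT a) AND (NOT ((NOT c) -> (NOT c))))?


Substitute a=T, c=T:
NOT a = F
NOT c = F
NOT c = F
(NOT c) -> (NOT c) = F -> F = T
NOT ((NOT c) -> (NOT c)) = F
(NOT a) AND (NOT ((NOT c) -> (NOT c))) = F AND F = F
a -> ((NOT a) AND (NOT ((NOT c) -> (NOT c)))) = T -> F = F

F


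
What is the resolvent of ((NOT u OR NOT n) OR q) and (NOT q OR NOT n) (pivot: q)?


The clauses contain complementary literals q and NOTq.
Resolution eliminates this pair and disjoins the remaining literals (merging duplicates).

(NOT n OR NOT u)


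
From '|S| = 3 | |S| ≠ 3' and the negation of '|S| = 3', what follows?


Disjunctive syllogism: from (P ∨ Q) and ¬P, infer Q.
One disjunct, '|S| = 3', is ruled out; the other must hold.

|S| ≠ 3


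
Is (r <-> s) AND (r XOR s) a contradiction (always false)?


Truth table over {r, s}:
r | s | φ
---------
F | F | F
T | F | F
F | T | F
T | T | F
Every row is false.

Yes, it is a contradiction.


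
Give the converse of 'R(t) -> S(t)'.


The converse of (P → Q) is (Q → P). It is not in general equivalent to the original.
Here P = 'R(t)' and Q = 'S(t)'.

If S(t), then R(t).


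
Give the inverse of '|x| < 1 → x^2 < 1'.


The inverse of (P → Q) is (¬P → ¬Q). It is equivalent to the converse, not to the original.
Here P = '|x| < 1' and Q = 'x^2 < 1'.

If not (|x| < 1), then not (x^2 < 1).


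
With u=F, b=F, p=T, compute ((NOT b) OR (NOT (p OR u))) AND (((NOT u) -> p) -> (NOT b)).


Substitute u=F, b=F, p=T:
NOT b = T
p OR u = T OR F = T
NOT (p OR u) = F
(NOT b) OR (NOT (p OR u)) = T OR F = T
NOT u = T
(NOT u) -> p = T -> T = T
NOT b = T
((NOT u) -> p) -> (NOT b) = T -> T = T
((NOT b) OR (NOT (p OR u))) AND (((NOT u) -> p) -> (NOT b)) = T AND T = T

T


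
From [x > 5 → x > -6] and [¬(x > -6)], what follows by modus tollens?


Modus tollens: from (P → Q) and ¬Q, infer ¬P.
Q = 'x > -6' is denied; since P → Q, P must also fail.

Not (x > 5).


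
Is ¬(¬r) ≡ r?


Compare truth tables:
r | φ | ψ
---------
F | F | F
T | T | T
The columns φ and ψ agree on every row.

Yes, they are logically equivalent.


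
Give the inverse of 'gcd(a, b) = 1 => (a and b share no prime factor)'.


The inverse of (P → Q) is (¬P → ¬Q). It is equivalent to the converse, not to the original.
Here P = 'gcd(a, b) = 1' and Q = '(a and b share no prime factor)'.

If not (gcd(a, b) = 1), then not ((a and b share no prime factor)).


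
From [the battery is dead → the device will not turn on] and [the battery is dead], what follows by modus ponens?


Modus ponens: from (P → Q) and P, infer Q.
P = 'the battery is dead' is asserted, and P → Q holds, so Q follows.

the device will not turn on.


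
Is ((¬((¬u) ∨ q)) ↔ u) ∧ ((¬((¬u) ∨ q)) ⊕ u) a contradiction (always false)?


Truth table over {q, u}:
q | u | φ
---------
F | F | F
T | F | F
F | T | F
T | T | F
Every row is false.

Yes, it is a contradiction.


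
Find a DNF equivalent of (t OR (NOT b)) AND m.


Step 1: Distribute ∧ over ∨: (t ∨ (¬b)) ∧ m = (t ∧ m) ∨ ((¬b) ∧ m).

(t AND m) OR ((NOT b) AND m)


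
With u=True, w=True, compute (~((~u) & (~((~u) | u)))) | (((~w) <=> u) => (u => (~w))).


Substitute u=True, w=True:
… (earlier sub-steps elided)
(~u) | u = False | True = True
~((~u) | u) = False
(~u) & (~((~u) | u)) = False & False = False
~((~u) & (~((~u) | u))) = True
~w = False
(~w) <=> u = False <=> True = False
~w = False
u => (~w) = True => False = False
((~w) <=> u) => (u => (~w)) = False => False = True
(~((~u) & (~((~u) | u)))) | (((~w) <=> u) => (u => (~w))) = True | True = True

True


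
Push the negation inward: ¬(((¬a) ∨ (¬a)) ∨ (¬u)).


De Morgan: the negation of a disjunction is the conjunction of the negations.
Distribute ¬ across ∨, flipping it to ∧, and negate each literal.

(a ∧ a) ∧ u


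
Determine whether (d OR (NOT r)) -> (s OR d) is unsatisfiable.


Truth table over {d, r, s}:
d | r | s | φ
-------------
F | F | F | F
T | F | F | T
F | T | F | T
T | T | F | T
F | F | T | T
T | F | T | T
F | T | T | T
T | T | T | T
Satisfying assignment at row 2: d=T, r=F, s=F gives T.

No, it is not a contradiction.


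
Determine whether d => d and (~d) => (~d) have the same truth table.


Compare truth tables:
d | φ | ψ
---------
False | True | True
True | True | True
The columns φ and ψ agree on every row.

Yes, they are logically equivalent.


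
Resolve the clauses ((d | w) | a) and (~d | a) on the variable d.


The clauses contain complementary literals d and ~d.
Resolution eliminates this pair and disjoins the remaining literals (merging duplicates).

(a | w)


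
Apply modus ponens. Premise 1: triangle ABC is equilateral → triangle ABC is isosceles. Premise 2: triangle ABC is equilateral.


Modus ponens: from (P → Q) and P, infer Q.
P = 'triangle ABC is equilateral' is asserted, and P → Q holds, so Q follows.

triangle ABC is isosceles.


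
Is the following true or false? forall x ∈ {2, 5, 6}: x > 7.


Evaluate the predicate on each element: 2:False, 5:False, 6:False.
Counterexample x = 2 fails the predicate.

False


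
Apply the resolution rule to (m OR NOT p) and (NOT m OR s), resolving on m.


The clauses contain complementary literals m and NOTm.
Resolution eliminates this pair and disjoins the remaining literals (merging duplicates).

(NOT p OR s)


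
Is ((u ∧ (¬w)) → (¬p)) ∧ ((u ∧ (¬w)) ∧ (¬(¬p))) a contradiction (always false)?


Truth table over {p, u, w}:
p | u | w | φ
-------------
F | F | F | F
T | F | F | F
F | T | F | F
T | T | F | F
F | F | T | F
T | F | T | F
F | T | T | F
T | T | T | F
Every row is false.

Yes, it is a contradiction.


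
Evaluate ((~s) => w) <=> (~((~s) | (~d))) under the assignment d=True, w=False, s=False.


Substitute d=True, w=False, s=False:
~s = True
(~s) => w = True => False = False
~s = True
~d = False
(~s) | (~d) = True | False = True
~((~s) | (~d)) = False
((~s) => w) <=> (~((~s) | (~d))) = False <=> False = True

True


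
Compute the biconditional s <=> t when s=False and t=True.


Biconditional is true when both operands have the same truth value.
Substitute: s=False, t=True.
False <=> True evaluates to False.

False


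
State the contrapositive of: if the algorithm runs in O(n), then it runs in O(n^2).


The contrapositive of (P → Q) is (¬Q → ¬P); it is logically equivalent to the original.
Here P = 'the algorithm runs in O(n)' and Q = 'it runs in O(n^2)'.

If not (it runs in O(n^2)), then not (the algorithm runs in O(n)).


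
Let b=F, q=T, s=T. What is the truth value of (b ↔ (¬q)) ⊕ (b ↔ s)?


Substitute b=F, q=T, s=T:
¬q = F
b ↔ (¬q) = F ↔ F = T
b ↔ s = F ↔ T = F
(b ↔ (¬q)) ⊕ (b ↔ s) = T ⊕ F = T

T


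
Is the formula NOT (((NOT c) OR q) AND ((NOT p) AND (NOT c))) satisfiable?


Search for a satisfying assignment over {c, p, q}.
Try c=T, p=F, q=F: the formula evaluates to T.
A satisfying assignment exists.

Satisfiable.


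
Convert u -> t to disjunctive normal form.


Step 1: Rewrite u → t as ¬u ∨ t.

(NOT u) OR t


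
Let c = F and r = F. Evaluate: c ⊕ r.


Exclusive or is true when exactly one operand is true.
Substitute: c=F, r=F.
F ⊕ F evaluates to F.

F


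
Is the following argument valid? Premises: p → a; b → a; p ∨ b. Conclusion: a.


This matches the form of proof by cases: the conclusion follows in every model of the premises.

Valid.


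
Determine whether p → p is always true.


Build the truth table over {p}:
p | φ
-----
F | T
T | T
Every row evaluates to true.

Yes, it is a tautology.


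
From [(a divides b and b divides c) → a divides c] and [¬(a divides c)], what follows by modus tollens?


Modus tollens: from (P → Q) and ¬Q, infer ¬P.
Q = 'a divides c' is denied; since P → Q, P must also fail.

Not ((a divides b and b divides c)).


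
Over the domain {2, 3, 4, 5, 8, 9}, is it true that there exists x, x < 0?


Evaluate the predicate on each element: 2:F, 3:F, 4:F, 5:F, 8:F, 9:F.
No element satisfies the predicate.

F


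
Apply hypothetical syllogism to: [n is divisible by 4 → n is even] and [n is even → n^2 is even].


Hypothetical syllogism: from (P → Q) and (Q → R), infer (P → R).
Chain the two implications through the shared middle term 'n is even'.

n is divisible by 4 → n^2 is even


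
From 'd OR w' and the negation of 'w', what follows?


Disjunctive syllogism: from (P ∨ Q) and ¬P, infer Q.
One disjunct, 'w', is ruled out; the other must hold.

d


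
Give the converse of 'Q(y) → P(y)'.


The converse of (P → Q) is (Q → P). It is not in general equivalent to the original.
Here P = 'Q(y)' and Q = 'P(y)'.

If P(y), then Q(y).


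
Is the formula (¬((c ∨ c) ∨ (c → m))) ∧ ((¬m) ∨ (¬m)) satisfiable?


Check all 4 assignments over {c, m}:
c | m | φ
---------
F | F | F
T | F | F
F | T | F
T | T | F
No assignment makes the formula true.

Unsatisfiable.


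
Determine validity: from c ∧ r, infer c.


This matches the form of conjunction elimination: the conclusion follows in every model of the premises.

Valid.


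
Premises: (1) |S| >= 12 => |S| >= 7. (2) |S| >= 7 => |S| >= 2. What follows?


Hypothetical syllogism: from (P → Q) and (Q → R), infer (P → R).
Chain the two implications through the shared middle term '|S| >= 7'.

|S| >= 12 => |S| >= 2


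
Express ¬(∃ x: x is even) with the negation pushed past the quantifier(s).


¬(∀ x: φ) = ∃ x: ¬φ, and ¬(∃ x: φ) = ∀ x: ¬φ.
Apply to the existential statement.

∀ x: ¬(x is even)


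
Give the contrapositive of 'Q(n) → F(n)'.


The contrapositive of (P → Q) is (¬Q → ¬P); it is logically equivalent to the original.
Here P = 'Q(n)' and Q = 'F(n)'.

If not (F(n)), then not (Q(n)).


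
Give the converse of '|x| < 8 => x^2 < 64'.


The converse of (P → Q) is (Q → P). It is not in general equivalent to the original.
Here P = '|x| < 8' and Q = 'x^2 < 64'.

If x^2 < 64, then |x| < 8.


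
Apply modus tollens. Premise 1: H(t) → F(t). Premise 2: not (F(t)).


Modus tollens: from (P → Q) and ¬Q, infer ¬P.
Q = 'F(t)' is denied; since P → Q, P must also fail.

Not (H(t)).


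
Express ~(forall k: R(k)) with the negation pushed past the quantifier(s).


¬(forall x: φ) = exists x: ¬φ, and ¬(exists x: φ) = forall x: ¬φ.
Apply to the universal statement.

exists k: ~(R(k))


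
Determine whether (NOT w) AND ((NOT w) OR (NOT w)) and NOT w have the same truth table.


Compare truth tables:
w | φ | ψ
---------
F | T | T
T | F | F
The columns φ and ψ agree on every row.

Yes, they are logically equivalent.


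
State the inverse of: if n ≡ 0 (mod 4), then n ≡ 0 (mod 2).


The inverse of (P → Q) is (¬P → ¬Q). It is equivalent to the converse, not to the original.
Here P = 'n ≡ 0 (mod 4)' and Q = 'n ≡ 0 (mod 2)'.

If not (n ≡ 0 (mod 4)), then not (n ≡ 0 (mod 2)).


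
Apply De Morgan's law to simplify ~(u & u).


De Morgan: the negation of a conjunction is the disjunction of the negations.
Distribute ~ across &, flipping it to |, and negate each literal.

(~u) | (~u)


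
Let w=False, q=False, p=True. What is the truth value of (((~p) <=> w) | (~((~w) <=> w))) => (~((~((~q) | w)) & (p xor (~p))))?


Substitute w=False, q=False, p=True:
… (earlier sub-steps elided)
~((~w) <=> w) = True
((~p) <=> w) | (~((~w) <=> w)) = True | True = True
~q = True
(~q) | w = True | False = True
~((~q) | w) = False
~p = False
p xor (~p) = True xor False = True
(~((~q) | w)) & (p xor (~p)) = False & True = False
~((~((~q) | w)) & (p xor (~p))) = True
(((~p) <=> w) | (~((~w) <=> w))) => (~((~((~q) | w)) & (p xor (~p)))) = True => True = True

True


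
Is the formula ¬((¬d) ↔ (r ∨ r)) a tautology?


Build the truth table over {d, r}:
d | r | φ
---------
F | F | T
T | F | F
F | T | F
T | T | T
Counterexample at row 2: with d=T, r=F, the formula is F.

No, it is not a tautology.


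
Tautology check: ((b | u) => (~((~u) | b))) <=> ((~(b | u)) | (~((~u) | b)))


Build the truth table over {b, u}:
b | u | φ
---------
False | False | True
True | False | True
False | True | True
True | True | True
Every row evaluates to true.

Yes, it is a tautology.


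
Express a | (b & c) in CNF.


Step 1: Distribute ∨ over ∧: a ∨ (b ∧ c) = (a ∨ b) ∧ (a ∨ c).

(a | b) & (a | c)


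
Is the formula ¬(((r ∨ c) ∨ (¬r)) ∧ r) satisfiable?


Search for a satisfying assignment over {c, r}.
Try c=F, r=F: the formula evaluates to T.
A satisfying assignment exists.

Satisfiable.


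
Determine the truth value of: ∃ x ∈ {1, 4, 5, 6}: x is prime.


Evaluate the predicate on each element: 1:F, 4:F, 5:T, 6:F.
Witness x = 5 satisfies the predicate.

T


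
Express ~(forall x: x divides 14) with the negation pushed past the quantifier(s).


¬(forall x: φ) = exists x: ¬φ, and ¬(exists x: φ) = forall x: ¬φ.
Apply to the universal statement.

exists x: ~(x divides 14)


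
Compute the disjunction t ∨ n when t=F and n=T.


Disjunction is false only when both operands are false.
Substitute: t=F, n=T.
F ∨ T evaluates to T.

T


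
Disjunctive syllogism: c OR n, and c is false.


Disjunctive syllogism: from (P ∨ Q) and ¬P, infer Q.
One disjunct, 'c', is ruled out; the other must hold.

n


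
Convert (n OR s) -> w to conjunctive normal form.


Step 1: Rewrite as ¬(n ∨ s) ∨ w = (¬n ∧ ¬s) ∨ w.
Step 2: Distribute ∨ over ∧.

((NOT n) OR w) AND ((NOT s) OR w)


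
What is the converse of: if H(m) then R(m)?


The converse of (P → Q) is (Q → P). It is not in general equivalent to the original.
Here P = 'H(m)' and Q = 'R(m)'.

If R(m), then H(m).


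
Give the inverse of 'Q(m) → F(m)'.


The inverse of (P → Q) is (¬P → ¬Q). It is equivalent to the converse, not to the original.
Here P = 'Q(m)' and Q = 'F(m)'.

If not (Q(m)), then not (F(m)).


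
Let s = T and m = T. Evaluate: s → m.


Implication is false only when antecedent is true and consequent is false.
Substitute: s=T, m=T.
T → T evaluates to T.

T


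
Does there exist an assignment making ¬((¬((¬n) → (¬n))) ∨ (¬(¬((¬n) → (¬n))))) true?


Check all 2 assignments over {n}:
n | φ
-----
F | F
T | F
No assignment makes the formula true.

Unsatisfiable.


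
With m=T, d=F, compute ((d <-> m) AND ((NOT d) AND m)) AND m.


Substitute m=T, d=F:
d <-> m = F <-> T = F
NOT d = T
(NOT d) AND m = T AND T = T
(d <-> m) AND ((NOT d) AND m) = F AND T = F
((d <-> m) AND ((NOT d) AND m)) AND m = F AND T = F

F


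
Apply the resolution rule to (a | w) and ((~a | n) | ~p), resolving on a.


The clauses contain complementary literals a and ~a.
Resolution eliminates this pair and disjoins the remaining literals (merging duplicates).

((w | n) | ~p)


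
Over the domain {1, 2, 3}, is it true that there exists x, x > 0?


Evaluate the predicate on each element: 1:T, 2:T, 3:T.
Witness x = 1 satisfies the predicate.

T


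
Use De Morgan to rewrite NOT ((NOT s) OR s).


De Morgan: the negation of a disjunction is the conjunction of the negations.
Distribute NOT across OR, flipping it to AND, and negate each literal.

s AND (NOT s)


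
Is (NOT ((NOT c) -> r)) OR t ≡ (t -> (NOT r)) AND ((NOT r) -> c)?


Compare truth tables:
c | r | t | φ | ψ
-----------------
F | F | F | T | F
T | F | F | F | T
F | T | F | F | T
T | T | F | F | T
F | F | T | T | F
T | F | T | T | T
F | T | T | T | F
T | T | T | T | F
They differ at row 1 (c=F, r=F, t=F): φ=T but ψ=F.

No, they are not logically equivalent.


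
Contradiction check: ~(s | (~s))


Truth table over {s}:
s | φ
-----
False | False
True | False
Every row is false.

Yes, it is a contradiction.


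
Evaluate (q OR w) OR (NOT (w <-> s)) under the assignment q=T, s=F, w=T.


Substitute q=T, s=F, w=T:
q OR w = T OR T = T
w <-> s = T <-> F = F
NOT (w <-> s) = T
(q OR w) OR (NOT (w <-> s)) = T OR T = T

T


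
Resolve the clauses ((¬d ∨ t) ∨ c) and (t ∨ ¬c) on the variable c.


The clauses contain complementary literals c and ¬c.
Resolution eliminates this pair and disjoins the remaining literals (merging duplicates).

(t ∨ ¬d)


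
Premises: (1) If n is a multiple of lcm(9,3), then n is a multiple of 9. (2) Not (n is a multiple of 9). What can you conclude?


Modus tollens: from (P → Q) and ¬Q, infer ¬P.
Q = 'n is a multiple of 9' is denied; since P → Q, P must also fail.

Not (n is a multiple of lcm(9,3)).
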